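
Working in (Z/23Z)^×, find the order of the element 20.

22

By Lagrange's theorem, ord_23(20) divides φ(23) = 23 − 1 = 22 = 2 · 11.
Divisors of 22: 1, 2, 11, 22.
Evaluate successive powers at the divisors of 22:
20^1 ≡ 20 (mod 23)
20^2 ≡ 9 (mod 23)
20^11 ≡ 22 (mod 23)
20^22 ≡ 1 (mod 23) ✓
Hence ord(20) = 22.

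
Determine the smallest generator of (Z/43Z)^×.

3

φ(43) = 43 − 1 = 42 = 2 · 3 · 7.
Test candidates g = 2, 3, … against the prime factors q ∈ {2, 3, 7} of φ(43): g is a generator iff g^(42/q) ≢ 1 for every such q.
g = 2: 2^21 ≡ 42; 2^14 ≡ 1 — hits 1, so not a primitive root.
g = 3: 3^21 ≡ 42; 3^14 ≡ 36; 3^6 ≡ 41 — none is 1, so 3 is a primitive root.
Hence the least primitive root of 43 is 3.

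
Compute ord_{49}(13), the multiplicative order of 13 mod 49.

14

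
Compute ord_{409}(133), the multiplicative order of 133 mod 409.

ord(133) | φ(409) = 409 − 1 = 408 = 2^3 · 3 · 17.
Divisors of 408: 1, 2, 3, 4, 6, 8, 12, 17, 24, 34, 51, 68, 102, 136, 204, 408.
Test each divisor d:
133^1 ≡ 133 (mod 409)
133^2 ≡ 102 (mod 409)
133^3 ≡ 69 (mod 409)
133^4 ≡ 179 (mod 409)
133^6 ≡ 262 (mod 409)
133^8 ≡ 139 (mod 409)
133^12 ≡ 341 (mod 409)
133^17 ≡ 355 (mod 409)
133^24 ≡ 125 (mod 409)
133^34 ≡ 53 (mod 409)
133^51 ≡ 1 (mod 409) ✓
So ord_409(133) = 51.

51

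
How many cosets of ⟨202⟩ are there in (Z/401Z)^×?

25

Since 202 ∈ (Z/401Z)^×, its order divides φ(401) = 401 − 1 = 400 = 2^4 · 5^2.
Divisors of 400: 1, 2, 4, 5, 8, 10, 16, 20, 25, 40, 50, 80, 100, 200, 400.
Check 202^d mod 401 for each divisor in increasing order:
202^1 ≡ 202 (mod 401)
202^2 ≡ 303 (mod 401)
202^4 ≡ 381 (mod 401)
202^5 ≡ 371 (mod 401)
202^8 ≡ 400 (mod 401)
202^10 ≡ 98 (mod 401)
202^16 ≡ 1 (mod 401) ✓
The order of 202 is 16, so the subgroup it generates has 16 elements.
Index = |(Z/401Z)^×| / |⟨202⟩| = 400 / 16 = 25.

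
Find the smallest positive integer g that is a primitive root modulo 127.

3

φ(127) = 127 − 1 = 126 = 2 · 3^2 · 7.
Test candidates g = 2, 3, … against the prime factors q ∈ {2, 3, 7} of φ(127): g is a generator iff g^(126/q) ≢ 1 for every such q.
g = 2: 2^63 ≡ 1 — hits 1, so not a primitive root.
g = 3: 3^63 ≡ 126; 3^42 ≡ 107; 3^18 ≡ 4 — none is 1, so 3 is a primitive root.
Hence the least primitive root of 127 is 3.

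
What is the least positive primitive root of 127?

3

φ(127) = 127 − 1 = 126 = 2 · 3^2 · 7.
Test candidates g = 2, 3, … against the prime factors q ∈ {2, 3, 7} of φ(127): g is a generator iff g^(126/q) ≢ 1 for every such q.
g = 2: 2^63 ≡ 1 — hits 1, so not a primitive root.
g = 3: 3^63 ≡ 126; 3^42 ≡ 107; 3^18 ≡ 4 — none is 1, so 3 is a primitive root.
Hence the least primitive root of 127 is 3.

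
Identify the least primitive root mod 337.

φ(337) = 337 − 1 = 336 = 2^4 · 3 · 7.
g is a primitive root iff g^(336/q) ≢ 1 (mod 337) for each prime q ∈ {2, 3, 7}.
g = 2: 2^168 ≡ 1 — hits 1, so not a primitive root.
g = 3: 3^168 ≡ 1 — hits 1, so not a primitive root.
g = 4: 4^168 ≡ 1 — hits 1, so not a primitive root.
g = 5: 5^168 ≡ 336; 5^112 ≡ 1 — hits 1, so not a primitive root.
g = 6: 6^168 ≡ 1 — hits 1, so not a primitive root.
g = 7: 7^168 ≡ 1 — hits 1, so not a primitive root.
g = 8: 8^168 ≡ 1 — hits 1, so not a primitive root.
g = 9: 9^168 ≡ 1 — hits 1, so not a primitive root.
g = 10: 10^168 ≡ 336; 10^112 ≡ 128; 10^48 ≡ 175 — none is 1, so 10 is a primitive root.
The smallest primitive root modulo 337 is 10.

10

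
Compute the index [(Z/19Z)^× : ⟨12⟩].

3

ord(12) | φ(19) = 19 − 1 = 18 = 2 · 3^2.
Divisors of 18: 1, 2, 3, 6, 9, 18.
Test each divisor d:
12^1 ≡ 12 (mod 19)
12^2 ≡ 11 (mod 19)
12^3 ≡ 18 (mod 19)
12^6 ≡ 1 (mod 19) ✓
The order of 12 is 6, so the subgroup it generates has 6 elements.
[(Z/19Z)^× : ⟨12⟩] = 18/6 = 3.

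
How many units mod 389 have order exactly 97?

φ(389) = 389 − 1 = 388 = 2^2 · 97.
Since (Z/389Z)^× is cyclic of order 388, the number of elements of order d is φ(d) when d | 388 and 0 otherwise.
97 | 388, and φ(97) = 97 − 1 = 96.

96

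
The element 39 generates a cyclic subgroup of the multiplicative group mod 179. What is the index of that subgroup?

By Lagrange's theorem, ord_179(39) divides φ(179) = 179 − 1 = 178 = 2 · 89.
Divisors of 178: 1, 2, 89, 178.
Evaluate successive powers at the divisors of 178:
39^1 ≡ 39 (mod 179)
39^2 ≡ 89 (mod 179)
39^89 ≡ 1 (mod 179) ✓
So ord_179(39) = 89, hence |⟨39⟩| = 89.
The index is φ(179) / ord(39) = 178 / 89 = 2.

2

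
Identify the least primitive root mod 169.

2

φ(169) = φ(13^2) = 13·(13−1) = 156 = 2^2 · 3 · 13.
Test candidates g = 2, 3, … against the prime factors q ∈ {2, 3, 13} of φ(169): g is a generator iff g^(156/q) ≢ 1 for every such q.
g = 2: 2^78 ≡ 168; 2^52 ≡ 146; 2^12 ≡ 40 — none is 1, so 2 is a primitive root.
The smallest primitive root modulo 169 is 2.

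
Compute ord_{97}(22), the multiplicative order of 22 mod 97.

By Lagrange's theorem, ord_97(22) divides φ(97) = 97 − 1 = 96 = 2^5 · 3.
Divisors of 96: 1, 2, 3, 4, 6, 8, 12, 16, 24, 32, 48, 96.
Evaluate successive powers at the divisors of 96:
22^1 ≡ 22 (mod 97)
22^2 ≡ 96 (mod 97)
22^3 ≡ 75 (mod 97)
22^4 ≡ 1 (mod 97) ✓
The smallest such exponent is 4, so the order of 22 is 4.

4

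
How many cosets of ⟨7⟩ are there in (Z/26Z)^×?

1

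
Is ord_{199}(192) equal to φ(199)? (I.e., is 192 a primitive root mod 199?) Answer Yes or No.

φ(199) = 199 − 1 = 198 = 2 · 3^2 · 11.
An element g generates (Z/199Z)^× iff g^(198/q) ≢ 1 (mod 199) for each prime q ∈ {2, 3, 11}.
192^99 ≡ 198 (mod 199)  [q = 2: ≢ 1 ✓]
192^66 ≡ 106 (mod 199)  [q = 3: ≢ 1 ✓]
192^18 ≡ 121 (mod 199)  [q = 11: ≢ 1 ✓]
None equal 1, so ord_199(192) = 198: 192 is a primitive root.

Yes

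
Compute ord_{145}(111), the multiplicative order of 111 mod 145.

ord(111) | φ(145) = φ(5·29) = (5−1)·(29−1) = 4·28 = 112 = 2^4 · 7.
Divisors of 112: 1, 2, 4, 7, 8, 14, 16, 28, 56, 112.
Check 111^d mod 145 for each divisor in increasing order:
111^1 ≡ 111 (mod 145)
111^2 ≡ 141 (mod 145)
111^4 ≡ 16 (mod 145)
111^7 ≡ 1 (mod 145) ✓
The smallest such exponent is 7, so the order of 111 is 7.

7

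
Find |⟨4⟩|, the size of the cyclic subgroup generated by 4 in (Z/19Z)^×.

9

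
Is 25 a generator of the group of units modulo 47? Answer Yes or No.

No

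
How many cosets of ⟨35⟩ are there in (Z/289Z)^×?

ord(35) | φ(289) = φ(17^2) = 17·(17−1) = 272 = 2^4 · 17.
Divisors of 272: 1, 2, 4, 8, 16, 17, 34, 68, 136, 272.
Compute 35^d (mod 289) for the divisors d until we hit 1:
35^1 ≡ 35
35^2 ≡ 69
35^4 ≡ 137
35^8 ≡ 273
35^16 ≡ 256
35^17 ≡ 1
Thus |⟨35⟩| = ord(35) = 17.
[(Z/289Z)^× : ⟨35⟩] = 272/17 = 16.

16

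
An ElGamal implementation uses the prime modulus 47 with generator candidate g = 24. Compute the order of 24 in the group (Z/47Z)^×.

ord(24) | φ(47) = 47 − 1 = 46 = 2 · 23.
Divisors of 46: 1, 2, 23, 46.
Test each divisor d:
24^1 ≡ 24
24^2 ≡ 12
24^23 ≡ 1
Hence ord(24) = 23.

23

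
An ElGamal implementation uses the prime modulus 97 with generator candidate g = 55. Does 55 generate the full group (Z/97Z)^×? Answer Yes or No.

No

φ(97) = 97 − 1 = 96 = 2^5 · 3.
An element g generates (Z/97Z)^× iff g^(96/q) ≢ 1 (mod 97) for each prime q ∈ {2, 3}.
55^48 ≡ 96 (mod 97)  [q = 2: ≢ 1 ✓]
55^32 ≡ 1 (mod 97)  [q = 3: ≡ 1 ✗]
55^32 ≡ 1 shows ord(55) | 32, strictly less than φ(97); not a primitive root.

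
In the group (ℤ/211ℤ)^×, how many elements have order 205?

0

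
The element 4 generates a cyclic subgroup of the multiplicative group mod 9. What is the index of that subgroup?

Since 4 ∈ (Z/9Z)^×, its order divides φ(9) = φ(3^2) = 3·(3−1) = 6 = 2 · 3.
Divisors of 6: 1, 2, 3, 6.
Evaluate successive powers at the divisors of 6:
4^1 ≡ 4 (mod 9)
4^2 ≡ 7 (mod 9)
4^3 ≡ 1 (mod 9) ✓
The order of 4 is 3, so the subgroup it generates has 3 elements.
[(Z/9Z)^× : ⟨4⟩] = 6/3 = 2.

2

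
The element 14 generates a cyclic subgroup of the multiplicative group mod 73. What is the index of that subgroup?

1

The order of 14 must divide φ(73) = 73 − 1 = 72 = 2^3 · 3^2.
Divisors of 72: 1, 2, 3, 4, 6, 8, 9, 12, 18, 24, 36, 72.
Compute 14^d (mod 73) for the divisors d until we hit 1:
14^1 ≡ 14
14^2 ≡ 50
14^3 ≡ 43
14^4 ≡ 18
14^6 ≡ 24
14^8 ≡ 32
14^9 ≡ 10
14^12 ≡ 65
14^18 ≡ 27
14^24 ≡ 64
14^36 ≡ 72
14^72 ≡ 1
So ord_73(14) = 72, hence |⟨14⟩| = 72.
The index is φ(73) / ord(14) = 72 / 72 = 1.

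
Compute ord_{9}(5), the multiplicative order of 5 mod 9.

6

By Lagrange's theorem, ord_9(5) divides φ(9) = φ(3^2) = 3·(3−1) = 6 = 2 · 3.
Divisors of 6: 1, 2, 3, 6.
Check 5^d mod 9 for each divisor in increasing order:
5^1 ≡ 5
5^2 ≡ 7
5^3 ≡ 8
5^6 ≡ 1
So ord_9(5) = 6.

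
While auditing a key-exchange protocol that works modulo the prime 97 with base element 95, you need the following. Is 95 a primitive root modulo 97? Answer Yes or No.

No

φ(97) = 97 − 1 = 96 = 2^5 · 3.
95 is a primitive root mod 97 iff 95^(φ(97)/q) ≢ 1 for every prime q | φ(97), i.e. q ∈ {2, 3}.
95^48 ≡ 1 (mod 97)  [q = 2: ≡ 1 ✗]
95^32 ≡ 35 (mod 97)  [q = 3: ≢ 1 ✓]
95^48 ≡ 1 shows ord(95) | 48, strictly less than φ(97); not a primitive root.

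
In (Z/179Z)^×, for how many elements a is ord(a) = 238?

0

φ(179) = 179 − 1 = 178 = 2 · 89.
Since (Z/179Z)^× is cyclic of order 178, the number of elements of order d is φ(d) when d | 178 and 0 otherwise.
238 does not divide 178, so no element of (Z/179Z)^× has order 238.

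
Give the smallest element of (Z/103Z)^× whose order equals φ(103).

5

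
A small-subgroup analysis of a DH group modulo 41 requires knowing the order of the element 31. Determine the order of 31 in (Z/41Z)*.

ord(31) | φ(41) = 41 − 1 = 40 = 2^3 · 5.
Divisors of 40: 1, 2, 4, 5, 8, 10, 20, 40.
Check 31^d mod 41 for each divisor in increasing order:
31^1 ≡ 31 (mod 41)
31^2 ≡ 18 (mod 41)
31^4 ≡ 37 (mod 41)
31^5 ≡ 40 (mod 41)
31^8 ≡ 16 (mod 41)
31^10 ≡ 1 (mod 41) ✓
The smallest such exponent is 10, so the order of 31 is 10.

10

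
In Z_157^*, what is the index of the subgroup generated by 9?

The order of 9 must divide φ(157) = 157 − 1 = 156 = 2^2 · 3 · 13.
Divisors of 156: 1, 2, 3, 4, 6, 12, 13, 26, 39, 52, 78, 156.
Test each divisor d:
9^1 ≡ 9 (mod 157)
9^2 ≡ 81 (mod 157)
9^3 ≡ 101 (mod 157)
9^4 ≡ 124 (mod 157)
9^6 ≡ 153 (mod 157)
9^12 ≡ 16 (mod 157)
9^13 ≡ 144 (mod 157)
9^26 ≡ 12 (mod 157)
9^39 ≡ 1 (mod 157) ✓
Thus |⟨9⟩| = ord(9) = 39.
Index = |(Z/157Z)^×| / |⟨9⟩| = 156 / 39 = 4.

4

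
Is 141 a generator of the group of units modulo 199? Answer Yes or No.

φ(199) = 199 − 1 = 198 = 2 · 3^2 · 11.
An element g generates (Z/199Z)^× iff g^(198/q) ≢ 1 (mod 199) for each prime q ∈ {2, 3, 11}.
141^99 ≡ 198 (mod 199)  [q = 2: ≢ 1 ✓]
141^66 ≡ 92 (mod 199)  [q = 3: ≢ 1 ✓]
141^18 ≡ 1 (mod 199)  [q = 11: ≡ 1 ✗]
The check at q = 11 fails, so 141 generates a proper subgroup.

No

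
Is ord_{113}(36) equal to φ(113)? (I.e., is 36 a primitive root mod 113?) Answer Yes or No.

No

φ(113) = 113 − 1 = 112 = 2^4 · 7.
It suffices to check that the order of 36 is not a proper divisor of 112: compute 36^(112/q) for q ∈ {2, 7}.
36^56 ≡ 1 (mod 113)  [q = 2: ≡ 1 ✗]
36^16 ≡ 109 (mod 113)  [q = 7: ≢ 1 ✓]
Since 36^56 ≡ 1, the order of 36 divides 56 < 112, so 36 is not a primitive root.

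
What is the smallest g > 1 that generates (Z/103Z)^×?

φ(103) = 103 − 1 = 102 = 2 · 3 · 17.
Test candidates g = 2, 3, … against the prime factors q ∈ {2, 3, 17} of φ(103): g is a generator iff g^(102/q) ≢ 1 for every such q.
g = 2: 2^51 ≡ 1 — hits 1, so not a primitive root.
g = 3: 3^51 ≡ 102; 3^34 ≡ 1 — hits 1, so not a primitive root.
g = 4: 4^51 ≡ 1 — hits 1, so not a primitive root.
g = 5: 5^51 ≡ 102; 5^34 ≡ 56; 5^6 ≡ 72 — none is 1, so 5 is a primitive root.
Hence the least primitive root of 103 is 5.

5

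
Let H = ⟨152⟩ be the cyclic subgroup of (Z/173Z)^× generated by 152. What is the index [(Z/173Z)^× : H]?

4

The order of 152 must divide φ(173) = 173 − 1 = 172 = 2^2 · 43.
Divisors of 172: 1, 2, 4, 43, 86, 172.
Test each divisor d:
152^1 ≡ 152 (mod 173)
152^2 ≡ 95 (mod 173)
152^4 ≡ 29 (mod 173)
152^43 ≡ 1 (mod 173) ✓
So ord_173(152) = 43, hence |⟨152⟩| = 43.
Index = |(Z/173Z)^×| / |⟨152⟩| = 172 / 43 = 4.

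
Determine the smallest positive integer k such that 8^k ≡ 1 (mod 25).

ord(8) | φ(25) = φ(5^2) = 5·(5−1) = 20 = 2^2 · 5.
Divisors of 20: 1, 2, 4, 5, 10, 20.
Check 8^d mod 25 for each divisor in increasing order:
8^1 ≡ 8
8^2 ≡ 14
8^4 ≡ 21
8^5 ≡ 18
8^10 ≡ 24
8^20 ≡ 1
The smallest such exponent is 20, so the order of 8 is 20.

20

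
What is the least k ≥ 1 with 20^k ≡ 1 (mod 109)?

ord(20) | φ(109) = 109 − 1 = 108 = 2^2 · 3^3.
Divisors of 108: 1, 2, 3, 4, 6, 9, 12, 18, 27, 36, 54, 108.
Test each divisor d:
20^1 ≡ 20 (mod 109)
20^2 ≡ 73 (mod 109)
20^3 ≡ 43 (mod 109)
20^4 ≡ 97 (mod 109)
20^6 ≡ 105 (mod 109)
20^9 ≡ 46 (mod 109)
20^12 ≡ 16 (mod 109)
20^18 ≡ 45 (mod 109)
20^27 ≡ 108 (mod 109)
20^36 ≡ 63 (mod 109)
20^54 ≡ 1 (mod 109) ✓
Therefore the multiplicative order of 20 modulo 109 is 54.

54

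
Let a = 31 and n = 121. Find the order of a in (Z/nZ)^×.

ord(31) | φ(121) = φ(11^2) = 11·(11−1) = 110 = 2 · 5 · 11.
Divisors of 110: 1, 2, 5, 10, 11, 22, 55, 110.
Evaluate successive powers at the divisors of 110:
31^1 ≡ 31 (mod 121)
31^2 ≡ 114 (mod 121)
31^5 ≡ 67 (mod 121)
31^10 ≡ 12 (mod 121)
31^11 ≡ 9 (mod 121)
31^22 ≡ 81 (mod 121)
31^55 ≡ 1 (mod 121) ✓
Hence ord(31) = 55.

55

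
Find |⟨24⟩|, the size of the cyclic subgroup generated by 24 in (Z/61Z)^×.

20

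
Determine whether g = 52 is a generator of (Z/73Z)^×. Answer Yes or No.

No

φ(73) = 73 − 1 = 72 = 2^3 · 3^2.
52 is a primitive root mod 73 iff 52^(φ(73)/q) ≢ 1 for every prime q | φ(73), i.e. q ∈ {2, 3}.
52^36 ≡ 72 (mod 73)  [q = 2: ≢ 1 ✓]
52^24 ≡ 1 (mod 73)  [q = 3: ≡ 1 ✗]
Since 52^24 ≡ 1, the order of 52 divides 24 < 72, so 52 is not a primitive root.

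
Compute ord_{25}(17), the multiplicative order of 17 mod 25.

20

The order of 17 must divide φ(25) = φ(5^2) = 5·(5−1) = 20 = 2^2 · 5.
Divisors of 20: 1, 2, 4, 5, 10, 20.
Evaluate successive powers at the divisors of 20:
17^1 ≡ 17 (mod 25)
17^2 ≡ 14 (mod 25)
17^4 ≡ 21 (mod 25)
17^5 ≡ 7 (mod 25)
17^10 ≡ 24 (mod 25)
17^20 ≡ 1 (mod 25) ✓
So ord_25(17) = 20.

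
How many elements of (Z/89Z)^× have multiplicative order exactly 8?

4

φ(89) = 89 − 1 = 88 = 2^3 · 11.
(Z/89Z)^× is cyclic (|G| = 88); a cyclic group of order m has exactly φ(d) elements of each order d | m, and none otherwise.
8 = 2^3 divides 88, and φ(8) = 4.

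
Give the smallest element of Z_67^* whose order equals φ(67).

2

φ(67) = 67 − 1 = 66 = 2 · 3 · 11.
g is a primitive root iff g^(66/q) ≢ 1 (mod 67) for each prime q ∈ {2, 3, 11}.
g = 2: 2^33 ≡ 66; 2^22 ≡ 37; 2^6 ≡ 64 — none is 1, so 2 is a primitive root.
Hence the least primitive root of 67 is 2.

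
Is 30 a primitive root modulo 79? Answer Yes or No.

Yes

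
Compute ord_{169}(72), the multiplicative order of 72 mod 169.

156

ord(72) | φ(169) = φ(13^2) = 13·(13−1) = 156 = 2^2 · 3 · 13.
Divisors of 156: 1, 2, 3, 4, 6, 12, 13, 26, 39, 52, 78, 156.
Compute 72^d (mod 169) for the divisors d until we hit 1:
72^1 ≡ 72 (mod 169)
72^2 ≡ 114 (mod 169)
72^3 ≡ 96 (mod 169)
72^4 ≡ 152 (mod 169)
72^6 ≡ 90 (mod 169)
72^12 ≡ 157 (mod 169)
72^13 ≡ 150 (mod 169)
72^26 ≡ 23 (mod 169)
72^39 ≡ 70 (mod 169)
72^52 ≡ 22 (mod 169)
72^78 ≡ 168 (mod 169)
72^156 ≡ 1 (mod 169) ✓
Therefore the multiplicative order of 72 modulo 169 is 156.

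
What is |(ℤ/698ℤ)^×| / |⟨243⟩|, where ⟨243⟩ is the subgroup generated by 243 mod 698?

2

Since 243 ∈ (Z/698Z)^×, its order divides φ(698) = φ(2)·φ(349) = 1·348 = 348 = 2^2 · 3 · 29.
Divisors of 348: 1, 2, 3, 4, 6, 12, 29, 58, 87, 116, 174, 348.
Compute 243^d (mod 698) for the divisors d until we hit 1:
243^1 ≡ 243 (mod 698)
243^2 ≡ 417 (mod 698)
243^3 ≡ 121 (mod 698)
243^4 ≡ 87 (mod 698)
243^6 ≡ 681 (mod 698)
243^12 ≡ 289 (mod 698)
243^29 ≡ 123 (mod 698)
243^58 ≡ 471 (mod 698)
243^87 ≡ 697 (mod 698)
243^116 ≡ 575 (mod 698)
243^174 ≡ 1 (mod 698) ✓
The order of 243 is 174, so the subgroup it generates has 174 elements.
Index = |(Z/698Z)^×| / |⟨243⟩| = 348 / 174 = 2.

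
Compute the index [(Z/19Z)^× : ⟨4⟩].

Since 4 ∈ (Z/19Z)^×, its order divides φ(19) = 19 − 1 = 18 = 2 · 3^2.
Divisors of 18: 1, 2, 3, 6, 9, 18.
Compute 4^d (mod 19) for the divisors d until we hit 1:
4^1 ≡ 4 (mod 19)
4^2 ≡ 16 (mod 19)
4^3 ≡ 7 (mod 19)
4^6 ≡ 11 (mod 19)
4^9 ≡ 1 (mod 19) ✓
So ord_19(4) = 9, hence |⟨4⟩| = 9.
The index is φ(19) / ord(4) = 18 / 9 = 2.

2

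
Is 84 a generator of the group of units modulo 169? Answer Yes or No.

Yes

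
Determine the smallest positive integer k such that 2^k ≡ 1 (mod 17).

8

The order of 2 must divide φ(17) = 17 − 1 = 16 = 2^4.
Divisors of 16: 1, 2, 4, 8, 16.
Check 2^d mod 17 for each divisor in increasing order:
2^1 ≡ 2 (mod 17)
2^2 ≡ 4 (mod 17)
2^4 ≡ 16 (mod 17)
2^8 ≡ 1 (mod 17) ✓
Therefore the multiplicative order of 2 modulo 17 is 8.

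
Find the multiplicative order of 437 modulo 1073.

252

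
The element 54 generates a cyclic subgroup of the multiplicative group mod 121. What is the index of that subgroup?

By Lagrange's theorem, ord_121(54) divides φ(121) = φ(11^2) = 11·(11−1) = 110 = 2 · 5 · 11.
Divisors of 110: 1, 2, 5, 10, 11, 22, 55, 110.
Check 54^d mod 121 for each divisor in increasing order:
54^1 ≡ 54
54^2 ≡ 12
54^5 ≡ 32
54^10 ≡ 56
54^11 ≡ 120
54^22 ≡ 1
So ord_121(54) = 22, hence |⟨54⟩| = 22.
[(Z/121Z)^× : ⟨54⟩] = 110/22 = 5.

5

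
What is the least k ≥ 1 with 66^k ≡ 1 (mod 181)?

180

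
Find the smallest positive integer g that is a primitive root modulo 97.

5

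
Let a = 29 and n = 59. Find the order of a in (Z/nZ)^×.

The order of 29 must divide φ(59) = 59 − 1 = 58 = 2 · 29.
Divisors of 58: 1, 2, 29, 58.
Test each divisor d:
29^1 ≡ 29 (mod 59)
29^2 ≡ 15 (mod 59)
29^29 ≡ 1 (mod 59) ✓
So ord_59(29) = 29.

29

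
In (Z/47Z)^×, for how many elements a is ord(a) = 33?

0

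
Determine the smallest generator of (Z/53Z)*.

2

φ(53) = 53 − 1 = 52 = 2^2 · 13.
Test candidates g = 2, 3, … against the prime factors q ∈ {2, 13} of φ(53): g is a generator iff g^(52/q) ≢ 1 for every such q.
g = 2: 2^26 ≡ 52; 2^4 ≡ 16 — none is 1, so 2 is a primitive root.
Hence the least primitive root of 53 is 2.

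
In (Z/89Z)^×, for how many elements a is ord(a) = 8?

4

φ(89) = 89 − 1 = 88 = 2^3 · 11.
In a cyclic group of order 88, there are φ(d) elements of order d for each divisor d of 88, and zero for non-divisors.
8 = 2^3 divides 88, and φ(8) = 4.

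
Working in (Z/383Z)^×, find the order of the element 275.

382

The order of 275 must divide φ(383) = 383 − 1 = 382 = 2 · 191.
Divisors of 382: 1, 2, 191, 382.
Evaluate successive powers at the divisors of 382:
275^1 ≡ 275 (mod 383)
275^2 ≡ 174 (mod 383)
275^191 ≡ 382 (mod 383)
275^382 ≡ 1 (mod 383) ✓
Hence ord(275) = 382.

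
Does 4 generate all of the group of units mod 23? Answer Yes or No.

φ(23) = 23 − 1 = 22 = 2 · 11.
Test 4^(22/q) mod 23 for each prime factor q of 22:
4^11 ≡ 1 (mod 23)  [q = 2: ≡ 1 ✗]
4^2 ≡ 16 (mod 23)  [q = 11: ≢ 1 ✓]
Since 4^11 ≡ 1, the order of 4 divides 11 < 22, so 4 is not a primitive root.

No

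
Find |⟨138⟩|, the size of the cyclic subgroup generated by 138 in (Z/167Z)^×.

166

Since 138 ∈ (Z/167Z)^×, its order divides φ(167) = 167 − 1 = 166 = 2 · 83.
Divisors of 166: 1, 2, 83, 166.
Check 138^d mod 167 for each divisor in increasing order:
138^1 ≡ 138
138^2 ≡ 6
138^83 ≡ 166
138^166 ≡ 1
So ord_167(138) = 166.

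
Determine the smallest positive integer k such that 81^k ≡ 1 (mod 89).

22

ord(81) | φ(89) = 89 − 1 = 88 = 2^3 · 11.
Divisors of 88: 1, 2, 4, 8, 11, 22, 44, 88.
Compute 81^d (mod 89) for the divisors d until we hit 1:
81^1 ≡ 81 (mod 89)
81^2 ≡ 64 (mod 89)
81^4 ≡ 2 (mod 89)
81^8 ≡ 4 (mod 89)
81^11 ≡ 88 (mod 89)
81^22 ≡ 1 (mod 89) ✓
Hence ord(81) = 22.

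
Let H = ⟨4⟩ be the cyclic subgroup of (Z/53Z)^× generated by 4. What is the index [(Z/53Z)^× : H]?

The order of 4 must divide φ(53) = 53 − 1 = 52 = 2^2 · 13.
Divisors of 52: 1, 2, 4, 13, 26, 52.
Evaluate successive powers at the divisors of 52:
4^1 ≡ 4 (mod 53)
4^2 ≡ 16 (mod 53)
4^4 ≡ 44 (mod 53)
4^13 ≡ 52 (mod 53)
4^26 ≡ 1 (mod 53) ✓
So ord_53(4) = 26, hence |⟨4⟩| = 26.
Index = |(Z/53Z)^×| / |⟨4⟩| = 52 / 26 = 2.

2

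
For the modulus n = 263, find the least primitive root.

φ(263) = 263 − 1 = 262 = 2 · 131.
g is a primitive root iff g^(262/q) ≢ 1 (mod 263) for each prime q ∈ {2, 131}.
g = 2: 2^131 ≡ 1 — hits 1, so not a primitive root.
g = 3: 3^131 ≡ 1 — hits 1, so not a primitive root.
g = 4: 4^131 ≡ 1 — hits 1, so not a primitive root.
g = 5: 5^131 ≡ 262; 5^2 ≡ 25 — none is 1, so 5 is a primitive root.
So 5 is the smallest generator of (Z/263Z)^×.

5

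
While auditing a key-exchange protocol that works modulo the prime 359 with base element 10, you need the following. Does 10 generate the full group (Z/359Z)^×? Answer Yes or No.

φ(359) = 359 − 1 = 358 = 2 · 179.
10 is a primitive root mod 359 iff 10^(φ(359)/q) ≢ 1 for every prime q | φ(359), i.e. q ∈ {2, 179}.
10^179 ≡ 1 (mod 359)  [q = 2: ≡ 1 ✗]
10^2 ≡ 100 (mod 359)  [q = 179: ≢ 1 ✓]
The check at q = 2 fails, so 10 generates a proper subgroup.

No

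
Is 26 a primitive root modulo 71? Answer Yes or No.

No

φ(71) = 71 − 1 = 70 = 2 · 5 · 7.
26 is a primitive root mod 71 iff 26^(φ(71)/q) ≢ 1 for every prime q | φ(71), i.e. q ∈ {2, 5, 7}.
26^35 ≡ 70 (mod 71)  [q = 2: ≢ 1 ✓]
26^14 ≡ 1 (mod 71)  [q = 5: ≡ 1 ✗]
26^10 ≡ 32 (mod 71)  [q = 7: ≢ 1 ✓]
The check at q = 5 fails, so 26 generates a proper subgroup.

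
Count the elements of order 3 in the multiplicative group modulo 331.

2

φ(331) = 331 − 1 = 330 = 2 · 3 · 5 · 11.
Since (Z/331Z)^× is cyclic of order 330, the number of elements of order d is φ(d) when d | 330 and 0 otherwise.
3 | 330, and φ(3) = 3 − 1 = 2.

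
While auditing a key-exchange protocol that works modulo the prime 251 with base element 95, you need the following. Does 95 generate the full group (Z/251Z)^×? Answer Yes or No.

Yes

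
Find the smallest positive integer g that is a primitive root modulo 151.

6

φ(151) = 151 − 1 = 150 = 2 · 3 · 5^2.
Test candidates g = 2, 3, … against the prime factors q ∈ {2, 3, 5} of φ(151): g is a generator iff g^(150/q) ≢ 1 for every such q.
g = 2: 2^75 ≡ 1 — hits 1, so not a primitive root.
g = 3: 3^75 ≡ 150; 3^50 ≡ 1 — hits 1, so not a primitive root.
g = 4: 4^75 ≡ 1 — hits 1, so not a primitive root.
g = 5: 5^75 ≡ 1 — hits 1, so not a primitive root.
g = 6: 6^75 ≡ 150; 6^50 ≡ 32; 6^30 ≡ 59 — none is 1, so 6 is a primitive root.
So 6 is the smallest generator of (Z/151Z)^×.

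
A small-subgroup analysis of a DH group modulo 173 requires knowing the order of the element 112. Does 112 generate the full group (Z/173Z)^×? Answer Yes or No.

φ(173) = 173 − 1 = 172 = 2^2 · 43.
It suffices to check that the order of 112 is not a proper divisor of 172: compute 112^(172/q) for q ∈ {2, 43}.
112^86 ≡ 172 (mod 173)  [q = 2: ≢ 1 ✓]
112^4 ≡ 132 (mod 173)  [q = 43: ≢ 1 ✓]
None equal 1, so ord_173(112) = 172: 112 is a primitive root.

Yes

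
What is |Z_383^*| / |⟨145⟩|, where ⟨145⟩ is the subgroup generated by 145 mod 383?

By Lagrange's theorem, ord_383(145) divides φ(383) = 383 − 1 = 382 = 2 · 191.
Divisors of 382: 1, 2, 191, 382.
Test each divisor d:
145^1 ≡ 145 (mod 383)
145^2 ≡ 343 (mod 383)
145^191 ≡ 382 (mod 383)
145^382 ≡ 1 (mod 383) ✓
So ord_383(145) = 382, hence |⟨145⟩| = 382.
The index is φ(383) / ord(145) = 382 / 382 = 1.

1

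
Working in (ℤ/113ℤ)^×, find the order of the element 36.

The order of 36 must divide φ(113) = 113 − 1 = 112 = 2^4 · 7.
Divisors of 112: 1, 2, 4, 7, 8, 14, 16, 28, 56, 112.
Check 36^d mod 113 for each divisor in increasing order:
36^1 ≡ 36
36^2 ≡ 53
36^4 ≡ 97
36^7 ≡ 95
36^8 ≡ 30
36^14 ≡ 98
36^16 ≡ 109
36^28 ≡ 112
36^56 ≡ 1
Therefore the multiplicative order of 36 modulo 113 is 56.

56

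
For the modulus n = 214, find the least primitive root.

φ(214) = φ(2)·φ(107) = 1·106 = 106 = 2 · 53.
Test candidates g = 2, 3, … against the prime factors q ∈ {2, 53} of φ(214): g is a generator iff g^(106/q) ≢ 1 for every such q.
g = 2: gcd(2, 214) = 2 > 1, not a unit — skip.
g = 3: 3^53 ≡ 1 — hits 1, so not a primitive root.
g = 4: gcd(4, 214) = 2 > 1, not a unit — skip.
g = 5: 5^53 ≡ 213; 5^2 ≡ 25 — none is 1, so 5 is a primitive root.
Hence the least primitive root of 214 is 5.

5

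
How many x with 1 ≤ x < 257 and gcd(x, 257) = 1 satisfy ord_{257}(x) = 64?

32

φ(257) = 257 − 1 = 256 = 2^8.
In a cyclic group of order 256, there are φ(d) elements of order d for each divisor d of 256, and zero for non-divisors.
64 = 2^6 divides 256, and φ(64) = 32.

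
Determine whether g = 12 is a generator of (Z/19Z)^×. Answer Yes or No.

No

φ(19) = 19 − 1 = 18 = 2 · 3^2.
An element g generates (Z/19Z)^× iff g^(18/q) ≢ 1 (mod 19) for each prime q ∈ {2, 3}.
12^9 ≡ 18 (mod 19)  [q = 2: ≢ 1 ✓]
12^6 ≡ 1 (mod 19)  [q = 3: ≡ 1 ✗]
12^6 ≡ 1 shows ord(12) | 6, strictly less than φ(19); not a primitive root.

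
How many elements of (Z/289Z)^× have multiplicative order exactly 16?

φ(289) = φ(17^2) = 17·(17−1) = 272 = 2^4 · 17.
Since (Z/289Z)^× is cyclic of order 272, the number of elements of order d is φ(d) when d | 272 and 0 otherwise.
16 = 2^4 divides 272, and φ(16) = 8.

8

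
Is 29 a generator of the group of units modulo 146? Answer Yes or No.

φ(146) = φ(2)·φ(73) = 1·72 = 72 = 2^3 · 3^2.
29 is a primitive root mod 146 iff 29^(φ(146)/q) ≢ 1 for every prime q | φ(146), i.e. q ∈ {2, 3}.
29^36 ≡ 145 (mod 146)  [q = 2: ≢ 1 ✓]
29^24 ≡ 137 (mod 146)  [q = 3: ≢ 1 ✓]
Every test exponent gives a nontrivial residue, hence 29 generates the full group.

Yes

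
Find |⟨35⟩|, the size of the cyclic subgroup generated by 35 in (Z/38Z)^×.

ord(35) | φ(38) = φ(2)·φ(19) = 1·18 = 18 = 2 · 3^2.
Divisors of 18: 1, 2, 3, 6, 9, 18.
Test each divisor d:
35^1 ≡ 35 (mod 38)
35^2 ≡ 9 (mod 38)
35^3 ≡ 11 (mod 38)
35^6 ≡ 7 (mod 38)
35^9 ≡ 1 (mod 38) ✓
The smallest such exponent is 9, so the order of 35 is 9.

9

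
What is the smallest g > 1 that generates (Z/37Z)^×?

2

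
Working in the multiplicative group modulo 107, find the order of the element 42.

Since 42 ∈ (Z/107Z)^×, its order divides φ(107) = 107 − 1 = 106 = 2 · 53.
Divisors of 106: 1, 2, 53, 106.
Check 42^d mod 107 for each divisor in increasing order:
42^1 ≡ 42 (mod 107)
42^2 ≡ 52 (mod 107)
42^53 ≡ 1 (mod 107) ✓
The smallest such exponent is 53, so the order of 42 is 53.

53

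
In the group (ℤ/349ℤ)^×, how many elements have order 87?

φ(349) = 349 − 1 = 348 = 2^2 · 3 · 29.
In a cyclic group of order 348, there are φ(d) elements of order d for each divisor d of 348, and zero for non-divisors.
87 = 3 · 29 divides 348, and φ(87) = 56.

56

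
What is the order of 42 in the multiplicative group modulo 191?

190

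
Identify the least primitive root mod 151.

6

φ(151) = 151 − 1 = 150 = 2 · 3 · 5^2.
Test candidates g = 2, 3, … against the prime factors q ∈ {2, 3, 5} of φ(151): g is a generator iff g^(150/q) ≢ 1 for every such q.
g = 2: 2^75 ≡ 1 — hits 1, so not a primitive root.
g = 3: 3^75 ≡ 150; 3^50 ≡ 1 — hits 1, so not a primitive root.
g = 4: 4^75 ≡ 1 — hits 1, so not a primitive root.
g = 5: 5^75 ≡ 1 — hits 1, so not a primitive root.
g = 6: 6^75 ≡ 150; 6^50 ≡ 32; 6^30 ≡ 59 — none is 1, so 6 is a primitive root.
The smallest primitive root modulo 151 is 6.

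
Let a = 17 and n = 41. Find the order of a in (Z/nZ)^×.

By Lagrange's theorem, ord_41(17) divides φ(41) = 41 − 1 = 40 = 2^3 · 5.
Divisors of 40: 1, 2, 4, 5, 8, 10, 20, 40.
Compute 17^d (mod 41) for the divisors d until we hit 1:
17^1 ≡ 17
17^2 ≡ 2
17^4 ≡ 4
17^5 ≡ 27
17^8 ≡ 16
17^10 ≡ 32
17^20 ≡ 40
17^40 ≡ 1
Therefore the multiplicative order of 17 modulo 41 is 40.

40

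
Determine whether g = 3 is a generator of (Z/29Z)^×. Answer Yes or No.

Yes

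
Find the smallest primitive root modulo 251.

φ(251) = 251 − 1 = 250 = 2 · 5^3.
g is a primitive root iff g^(250/q) ≢ 1 (mod 251) for each prime q ∈ {2, 5}.
g = 2: 2^125 ≡ 250; 2^50 ≡ 1 — hits 1, so not a primitive root.
g = 3: 3^125 ≡ 1 — hits 1, so not a primitive root.
g = 4: 4^125 ≡ 1 — hits 1, so not a primitive root.
g = 5: 5^125 ≡ 1 — hits 1, so not a primitive root.
g = 6: 6^125 ≡ 250; 6^50 ≡ 219 — none is 1, so 6 is a primitive root.
So 6 is the smallest generator of (Z/251Z)^×.

6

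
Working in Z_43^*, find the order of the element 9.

ord(9) | φ(43) = 43 − 1 = 42 = 2 · 3 · 7.
Divisors of 42: 1, 2, 3, 6, 7, 14, 21, 42.
Check 9^d mod 43 for each divisor in increasing order:
9^1 ≡ 9 (mod 43)
9^2 ≡ 38 (mod 43)
9^3 ≡ 41 (mod 43)
9^6 ≡ 4 (mod 43)
9^7 ≡ 36 (mod 43)
9^14 ≡ 6 (mod 43)
9^21 ≡ 1 (mod 43) ✓
So ord_43(9) = 21.

21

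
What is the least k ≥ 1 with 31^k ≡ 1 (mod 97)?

48

The order of 31 must divide φ(97) = 97 − 1 = 96 = 2^5 · 3.
Divisors of 96: 1, 2, 3, 4, 6, 8, 12, 16, 24, 32, 48, 96.
Evaluate successive powers at the divisors of 96:
31^1 ≡ 31 (mod 97)
31^2 ≡ 88 (mod 97)
31^3 ≡ 12 (mod 97)
31^4 ≡ 81 (mod 97)
31^6 ≡ 47 (mod 97)
31^8 ≡ 62 (mod 97)
31^12 ≡ 75 (mod 97)
31^16 ≡ 61 (mod 97)
31^24 ≡ 96 (mod 97)
31^32 ≡ 35 (mod 97)
31^48 ≡ 1 (mod 97) ✓
Hence ord(31) = 48.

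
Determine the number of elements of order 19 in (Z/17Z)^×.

φ(17) = 17 − 1 = 16 = 2^4.
(Z/17Z)^× is cyclic (|G| = 16); a cyclic group of order m has exactly φ(d) elements of each order d | m, and none otherwise.
Since 19 ∤ 16, the count is 0.

0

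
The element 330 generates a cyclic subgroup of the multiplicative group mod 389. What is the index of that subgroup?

4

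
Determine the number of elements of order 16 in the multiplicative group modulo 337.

φ(337) = 337 − 1 = 336 = 2^4 · 3 · 7.
Since (Z/337Z)^× is cyclic of order 336, the number of elements of order d is φ(d) when d | 336 and 0 otherwise.
16 = 2^4 divides 336, and φ(16) = 8.

8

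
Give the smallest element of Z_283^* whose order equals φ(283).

3

φ(283) = 283 − 1 = 282 = 2 · 3 · 47.
Test candidates g = 2, 3, … against the prime factors q ∈ {2, 3, 47} of φ(283): g is a generator iff g^(282/q) ≢ 1 for every such q.
g = 2: 2^141 ≡ 282; 2^94 ≡ 1 — hits 1, so not a primitive root.
g = 3: 3^141 ≡ 282; 3^94 ≡ 238; 3^6 ≡ 163 — none is 1, so 3 is a primitive root.
So 3 is the smallest generator of (Z/283Z)^×.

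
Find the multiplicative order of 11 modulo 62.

30

By Lagrange's theorem, ord_62(11) divides φ(62) = φ(2)·φ(31) = 1·30 = 30 = 2 · 3 · 5.
Divisors of 30: 1, 2, 3, 5, 6, 10, 15, 30.
Compute 11^d (mod 62) for the divisors d until we hit 1:
11^1 ≡ 11
11^2 ≡ 59
11^3 ≡ 29
11^5 ≡ 37
11^6 ≡ 35
11^10 ≡ 5
11^15 ≡ 61
11^30 ≡ 1
The smallest such exponent is 30, so the order of 11 is 30.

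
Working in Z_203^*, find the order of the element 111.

14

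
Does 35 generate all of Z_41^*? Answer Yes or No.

φ(41) = 41 − 1 = 40 = 2^3 · 5.
An element g generates (Z/41Z)^× iff g^(40/q) ≢ 1 (mod 41) for each prime q ∈ {2, 5}.
35^20 ≡ 40 (mod 41)  [q = 2: ≢ 1 ✓]
35^8 ≡ 10 (mod 41)  [q = 5: ≢ 1 ✓]
None equal 1, so ord_41(35) = 40: 35 is a primitive root.

Yes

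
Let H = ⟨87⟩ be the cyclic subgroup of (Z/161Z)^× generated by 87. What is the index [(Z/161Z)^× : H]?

2

ord(87) | φ(161) = φ(7·23) = (7−1)·(23−1) = 6·22 = 132 = 2^2 · 3 · 11.
Divisors of 132: 1, 2, 3, 4, 6, 11, 12, 22, 33, 44, 66, 132.
Evaluate successive powers at the divisors of 132:
87^1 ≡ 87 (mod 161)
87^2 ≡ 2 (mod 161)
87^3 ≡ 13 (mod 161)
87^4 ≡ 4 (mod 161)
87^6 ≡ 8 (mod 161)
87^11 ≡ 47 (mod 161)
87^12 ≡ 64 (mod 161)
87^22 ≡ 116 (mod 161)
87^33 ≡ 139 (mod 161)
87^44 ≡ 93 (mod 161)
87^66 ≡ 1 (mod 161) ✓
The order of 87 is 66, so the subgroup it generates has 66 elements.
Index = |(Z/161Z)^×| / |⟨87⟩| = 132 / 66 = 2.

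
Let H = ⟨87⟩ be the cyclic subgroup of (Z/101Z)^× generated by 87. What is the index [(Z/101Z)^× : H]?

20

Since 87 ∈ (Z/101Z)^×, its order divides φ(101) = 101 − 1 = 100 = 2^2 · 5^2.
Divisors of 100: 1, 2, 4, 5, 10, 20, 25, 50, 100.
Compute 87^d (mod 101) for the divisors d until we hit 1:
87^1 ≡ 87 (mod 101)
87^2 ≡ 95 (mod 101)
87^4 ≡ 36 (mod 101)
87^5 ≡ 1 (mod 101) ✓
So ord_101(87) = 5, hence |⟨87⟩| = 5.
[(Z/101Z)^× : ⟨87⟩] = 100/5 = 20.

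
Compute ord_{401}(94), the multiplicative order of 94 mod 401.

100

Since 94 ∈ (Z/401Z)^×, its order divides φ(401) = 401 − 1 = 400 = 2^4 · 5^2.
Divisors of 400: 1, 2, 4, 5, 8, 10, 16, 20, 25, 40, 50, 80, 100, 200, 400.
Check 94^d mod 401 for each divisor in increasing order:
94^1 ≡ 94 (mod 401)
94^2 ≡ 14 (mod 401)
94^4 ≡ 196 (mod 401)
94^5 ≡ 379 (mod 401)
94^8 ≡ 321 (mod 401)
94^10 ≡ 83 (mod 401)
94^16 ≡ 385 (mod 401)
94^20 ≡ 72 (mod 401)
94^25 ≡ 20 (mod 401)
94^40 ≡ 372 (mod 401)
94^50 ≡ 400 (mod 401)
94^80 ≡ 39 (mod 401)
94^100 ≡ 1 (mod 401) ✓
The smallest such exponent is 100, so the order of 94 is 100.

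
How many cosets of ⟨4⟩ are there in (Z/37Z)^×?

2

ord(4) | φ(37) = 37 − 1 = 36 = 2^2 · 3^2.
Divisors of 36: 1, 2, 3, 4, 6, 9, 12, 18, 36.
Check 4^d mod 37 for each divisor in increasing order:
4^1 ≡ 4
4^2 ≡ 16
4^3 ≡ 27
4^4 ≡ 34
4^6 ≡ 26
4^9 ≡ 36
4^12 ≡ 10
4^18 ≡ 1
The order of 4 is 18, so the subgroup it generates has 18 elements.
[(Z/37Z)^× : ⟨4⟩] = 36/18 = 2.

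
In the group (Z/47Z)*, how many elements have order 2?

1

φ(47) = 47 − 1 = 46 = 2 · 23.
Since (Z/47Z)^× is cyclic of order 46, the number of elements of order d is φ(d) when d | 46 and 0 otherwise.
2 | 46, and φ(2) = 2 − 1 = 1.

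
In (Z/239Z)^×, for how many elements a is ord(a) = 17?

16

φ(239) = 239 − 1 = 238 = 2 · 7 · 17.
Since (Z/239Z)^× is cyclic of order 238, the number of elements of order d is φ(d) when d | 238 and 0 otherwise.
17 | 238, and φ(17) = 17 − 1 = 16.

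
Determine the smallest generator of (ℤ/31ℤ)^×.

φ(31) = 31 − 1 = 30 = 2 · 3 · 5.
g is a primitive root iff g^(30/q) ≢ 1 (mod 31) for each prime q ∈ {2, 3, 5}.
g = 2: 2^15 ≡ 1 — hits 1, so not a primitive root.
g = 3: 3^15 ≡ 30; 3^10 ≡ 25; 3^6 ≡ 16 — none is 1, so 3 is a primitive root.
The smallest primitive root modulo 31 is 3.

3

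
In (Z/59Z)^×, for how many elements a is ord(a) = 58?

φ(59) = 59 − 1 = 58 = 2 · 29.
In a cyclic group of order 58, there are φ(d) elements of order d for each divisor d of 58, and zero for non-divisors.
58 = 2 · 29 divides 58, and φ(58) = 28.

28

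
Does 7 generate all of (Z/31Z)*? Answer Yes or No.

φ(31) = 31 − 1 = 30 = 2 · 3 · 5.
7 is a primitive root mod 31 iff 7^(φ(31)/q) ≢ 1 for every prime q | φ(31), i.e. q ∈ {2, 3, 5}.
7^15 ≡ 1 (mod 31)  [q = 2: ≡ 1 ✗]
7^10 ≡ 25 (mod 31)  [q = 3: ≢ 1 ✓]
7^6 ≡ 4 (mod 31)  [q = 5: ≢ 1 ✓]
The check at q = 2 fails, so 7 generates a proper subgroup.

No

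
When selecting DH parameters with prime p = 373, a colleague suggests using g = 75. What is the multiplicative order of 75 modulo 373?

31

ord(75) | φ(373) = 373 − 1 = 372 = 2^2 · 3 · 31.
Divisors of 372: 1, 2, 3, 4, 6, 12, 31, 62, 93, 124, 186, 372.
Check 75^d mod 373 for each divisor in increasing order:
75^1 ≡ 75 (mod 373)
75^2 ≡ 30 (mod 373)
75^3 ≡ 12 (mod 373)
75^4 ≡ 154 (mod 373)
75^6 ≡ 144 (mod 373)
75^12 ≡ 221 (mod 373)
75^31 ≡ 1 (mod 373) ✓
The smallest such exponent is 31, so the order of 75 is 31.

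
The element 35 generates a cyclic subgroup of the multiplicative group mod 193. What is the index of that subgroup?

The order of 35 must divide φ(193) = 193 − 1 = 192 = 2^6 · 3.
Divisors of 192: 1, 2, 3, 4, 6, 8, 12, 16, 24, 32, 48, 64, 96, 192.
Compute 35^d (mod 193) for the divisors d until we hit 1:
35^1 ≡ 35 (mod 193)
35^2 ≡ 67 (mod 193)
35^3 ≡ 29 (mod 193)
35^4 ≡ 50 (mod 193)
35^6 ≡ 69 (mod 193)
35^8 ≡ 184 (mod 193)
35^12 ≡ 129 (mod 193)
35^16 ≡ 81 (mod 193)
35^24 ≡ 43 (mod 193)
35^32 ≡ 192 (mod 193)
35^48 ≡ 112 (mod 193)
35^64 ≡ 1 (mod 193) ✓
The order of 35 is 64, so the subgroup it generates has 64 elements.
The index is φ(193) / ord(35) = 192 / 64 = 3.

3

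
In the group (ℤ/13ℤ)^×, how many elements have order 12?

φ(13) = 13 − 1 = 12 = 2^2 · 3.
Since (Z/13Z)^× is cyclic of order 12, the number of elements of order d is φ(d) when d | 12 and 0 otherwise.
12 = 2^2 · 3 divides 12, and φ(12) = 4.

4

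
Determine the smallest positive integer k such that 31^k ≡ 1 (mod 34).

ord(31) | φ(34) = φ(2)·φ(17) = 1·16 = 16 = 2^4.
Divisors of 16: 1, 2, 4, 8, 16.
Compute 31^d (mod 34) for the divisors d until we hit 1:
31^1 ≡ 31 (mod 34)
31^2 ≡ 9 (mod 34)
31^4 ≡ 13 (mod 34)
31^8 ≡ 33 (mod 34)
31^16 ≡ 1 (mod 34) ✓
Hence ord(31) = 16.

16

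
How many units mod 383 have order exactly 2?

1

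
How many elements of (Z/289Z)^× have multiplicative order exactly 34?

φ(289) = φ(17^2) = 17·(17−1) = 272 = 2^4 · 17.
(Z/289Z)^× is cyclic (|G| = 272); a cyclic group of order m has exactly φ(d) elements of each order d | m, and none otherwise.
34 = 2 · 17 divides 272, and φ(34) = 16.

16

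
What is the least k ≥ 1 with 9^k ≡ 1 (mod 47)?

23

ord(9) | φ(47) = 47 − 1 = 46 = 2 · 23.
Divisors of 46: 1, 2, 23, 46.
Check 9^d mod 47 for each divisor in increasing order:
9^1 ≡ 9 (mod 47)
9^2 ≡ 34 (mod 47)
9^23 ≡ 1 (mod 47) ✓
The smallest such exponent is 23, so the order of 9 is 23.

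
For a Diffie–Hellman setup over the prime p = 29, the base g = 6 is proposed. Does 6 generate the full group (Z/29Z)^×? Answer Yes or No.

No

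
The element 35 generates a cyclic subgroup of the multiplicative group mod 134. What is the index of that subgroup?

ord(35) | φ(134) = φ(2)·φ(67) = 1·66 = 66 = 2 · 3 · 11.
Divisors of 66: 1, 2, 3, 6, 11, 22, 33, 66.
Test each divisor d:
35^1 ≡ 35 (mod 134)
35^2 ≡ 19 (mod 134)
35^3 ≡ 129 (mod 134)
35^6 ≡ 25 (mod 134)
35^11 ≡ 37 (mod 134)
35^22 ≡ 29 (mod 134)
35^33 ≡ 1 (mod 134) ✓
The order of 35 is 33, so the subgroup it generates has 33 elements.
The index is φ(134) / ord(35) = 66 / 33 = 2.

2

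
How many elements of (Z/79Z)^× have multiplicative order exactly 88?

φ(79) = 79 − 1 = 78 = 2 · 3 · 13.
In a cyclic group of order 78, there are φ(d) elements of order d for each divisor d of 78, and zero for non-divisors.
88 does not divide 78, so no element of (Z/79Z)^× has order 88.

0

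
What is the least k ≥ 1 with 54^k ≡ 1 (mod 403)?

60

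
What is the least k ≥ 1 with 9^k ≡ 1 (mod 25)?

By Lagrange's theorem, ord_25(9) divides φ(25) = φ(5^2) = 5·(5−1) = 20 = 2^2 · 5.
Divisors of 20: 1, 2, 4, 5, 10, 20.
Check 9^d mod 25 for each divisor in increasing order:
9^1 ≡ 9 (mod 25)
9^2 ≡ 6 (mod 25)
9^4 ≡ 11 (mod 25)
9^5 ≡ 24 (mod 25)
9^10 ≡ 1 (mod 25) ✓
The smallest such exponent is 10, so the order of 9 is 10.

10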